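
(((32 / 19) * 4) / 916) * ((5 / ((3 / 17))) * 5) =13600 / 13053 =1.04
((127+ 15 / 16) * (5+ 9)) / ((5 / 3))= 42987 / 40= 1074.68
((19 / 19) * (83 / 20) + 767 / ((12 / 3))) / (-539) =-1959 / 5390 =-0.36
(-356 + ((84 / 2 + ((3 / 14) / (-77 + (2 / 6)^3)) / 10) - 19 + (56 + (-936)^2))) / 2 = 254793263399 / 581840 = 437909.50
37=37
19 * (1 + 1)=38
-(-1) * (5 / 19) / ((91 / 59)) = 295 / 1729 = 0.17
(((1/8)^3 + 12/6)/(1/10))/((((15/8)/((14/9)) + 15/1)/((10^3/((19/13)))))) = 11659375/13794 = 845.25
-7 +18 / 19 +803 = 15142 / 19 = 796.95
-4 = -4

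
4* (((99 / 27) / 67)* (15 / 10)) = 22 / 67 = 0.33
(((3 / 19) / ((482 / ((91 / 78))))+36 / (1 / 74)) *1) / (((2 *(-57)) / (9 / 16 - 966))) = 13223128201 / 586112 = 22560.75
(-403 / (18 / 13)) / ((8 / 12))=-5239 / 12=-436.58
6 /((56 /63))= 27 /4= 6.75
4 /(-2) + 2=0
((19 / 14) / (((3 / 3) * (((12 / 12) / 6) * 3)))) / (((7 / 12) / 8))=1824 / 49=37.22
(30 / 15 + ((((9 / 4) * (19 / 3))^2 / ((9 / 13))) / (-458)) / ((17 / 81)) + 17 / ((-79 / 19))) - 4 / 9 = -494635939 / 88573536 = -5.58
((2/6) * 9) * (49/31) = 147/31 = 4.74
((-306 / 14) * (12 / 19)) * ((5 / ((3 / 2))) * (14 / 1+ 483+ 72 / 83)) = -252896760 / 11039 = -22909.39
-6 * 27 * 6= -972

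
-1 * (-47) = 47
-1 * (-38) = 38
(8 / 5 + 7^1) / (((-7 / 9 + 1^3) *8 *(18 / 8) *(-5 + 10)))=43 / 100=0.43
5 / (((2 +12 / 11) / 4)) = 110 / 17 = 6.47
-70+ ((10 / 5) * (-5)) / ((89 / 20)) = -6430 / 89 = -72.25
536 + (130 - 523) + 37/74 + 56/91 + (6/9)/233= 2619205/18174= 144.12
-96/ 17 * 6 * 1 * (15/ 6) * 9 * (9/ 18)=-6480/ 17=-381.18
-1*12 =-12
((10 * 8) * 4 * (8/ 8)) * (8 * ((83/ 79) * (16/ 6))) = 1699840/ 237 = 7172.32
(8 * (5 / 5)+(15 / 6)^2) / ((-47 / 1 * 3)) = -19 / 188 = -0.10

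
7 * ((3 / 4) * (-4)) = -21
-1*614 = -614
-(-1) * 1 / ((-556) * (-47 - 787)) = 1 / 463704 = 0.00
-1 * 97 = -97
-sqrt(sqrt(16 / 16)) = -1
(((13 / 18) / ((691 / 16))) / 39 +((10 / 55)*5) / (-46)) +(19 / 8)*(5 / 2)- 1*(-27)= 2486096291 / 75523536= 32.92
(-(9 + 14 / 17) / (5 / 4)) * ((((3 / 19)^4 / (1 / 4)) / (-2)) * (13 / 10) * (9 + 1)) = 1406808 / 11077285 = 0.13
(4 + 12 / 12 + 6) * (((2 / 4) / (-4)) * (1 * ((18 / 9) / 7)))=-0.39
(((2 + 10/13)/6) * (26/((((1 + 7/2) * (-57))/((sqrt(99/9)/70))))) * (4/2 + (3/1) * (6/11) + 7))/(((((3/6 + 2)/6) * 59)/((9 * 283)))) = -1589328 * sqrt(11)/2157925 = -2.44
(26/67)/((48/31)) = 403/1608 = 0.25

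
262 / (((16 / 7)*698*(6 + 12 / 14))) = 6419 / 268032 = 0.02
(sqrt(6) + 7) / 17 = sqrt(6) / 17 + 7 / 17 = 0.56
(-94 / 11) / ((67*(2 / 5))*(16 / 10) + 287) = -2350 / 90717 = -0.03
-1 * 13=-13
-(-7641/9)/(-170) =-849/170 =-4.99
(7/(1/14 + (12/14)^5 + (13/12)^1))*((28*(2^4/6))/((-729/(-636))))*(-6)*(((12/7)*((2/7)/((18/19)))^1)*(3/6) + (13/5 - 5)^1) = 1435723319296/396343935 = 3622.42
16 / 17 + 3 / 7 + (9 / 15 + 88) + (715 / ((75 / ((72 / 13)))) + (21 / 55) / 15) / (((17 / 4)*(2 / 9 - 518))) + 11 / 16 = 55285734059 / 609994000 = 90.63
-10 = -10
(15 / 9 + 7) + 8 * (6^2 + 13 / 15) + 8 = 1558 / 5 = 311.60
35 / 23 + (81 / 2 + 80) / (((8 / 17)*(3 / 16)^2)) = 1508011 / 207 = 7285.08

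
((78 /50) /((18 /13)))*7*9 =3549 /50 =70.98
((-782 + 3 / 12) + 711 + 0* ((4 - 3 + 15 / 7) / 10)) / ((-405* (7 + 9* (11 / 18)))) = 283 / 20250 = 0.01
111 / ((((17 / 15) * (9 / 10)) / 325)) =601250 / 17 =35367.65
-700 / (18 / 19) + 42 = -6272 / 9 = -696.89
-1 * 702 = -702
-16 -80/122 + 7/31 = -16.43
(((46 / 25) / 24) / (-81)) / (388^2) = -23 / 3658219200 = -0.00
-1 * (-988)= 988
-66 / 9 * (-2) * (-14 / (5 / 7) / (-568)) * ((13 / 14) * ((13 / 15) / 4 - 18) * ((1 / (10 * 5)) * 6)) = -1068067 / 1065000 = -1.00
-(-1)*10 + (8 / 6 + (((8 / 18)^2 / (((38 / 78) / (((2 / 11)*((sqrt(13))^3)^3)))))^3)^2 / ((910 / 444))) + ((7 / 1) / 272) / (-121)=9569467404975032830820702819627156828612169167977 / 102465106381587525821174160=93392450785515594013049.03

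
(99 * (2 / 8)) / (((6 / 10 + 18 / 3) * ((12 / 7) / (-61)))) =-2135 / 16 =-133.44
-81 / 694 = -0.12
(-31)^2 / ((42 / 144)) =23064 / 7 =3294.86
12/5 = 2.40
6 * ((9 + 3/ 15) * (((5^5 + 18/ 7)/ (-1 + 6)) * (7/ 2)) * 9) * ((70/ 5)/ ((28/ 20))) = 54382212/ 5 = 10876442.40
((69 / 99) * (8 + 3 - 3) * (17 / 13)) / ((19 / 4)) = 12512 / 8151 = 1.54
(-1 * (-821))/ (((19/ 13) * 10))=10673/ 190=56.17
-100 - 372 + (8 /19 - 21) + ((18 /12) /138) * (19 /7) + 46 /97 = -584040139 /1186892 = -492.08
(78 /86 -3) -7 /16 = -1741 /688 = -2.53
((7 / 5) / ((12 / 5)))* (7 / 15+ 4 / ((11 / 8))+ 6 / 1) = 10829 / 1980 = 5.47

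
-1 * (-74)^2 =-5476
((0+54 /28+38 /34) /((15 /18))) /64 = 435 /7616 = 0.06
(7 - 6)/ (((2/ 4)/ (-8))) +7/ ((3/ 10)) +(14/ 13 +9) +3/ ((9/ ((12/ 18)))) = 2063/ 117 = 17.63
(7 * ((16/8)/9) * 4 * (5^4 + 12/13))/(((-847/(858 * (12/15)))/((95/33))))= -9894592/1089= -9085.94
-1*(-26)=26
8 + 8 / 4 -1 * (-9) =19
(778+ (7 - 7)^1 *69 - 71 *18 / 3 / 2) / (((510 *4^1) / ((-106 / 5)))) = -5989 / 1020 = -5.87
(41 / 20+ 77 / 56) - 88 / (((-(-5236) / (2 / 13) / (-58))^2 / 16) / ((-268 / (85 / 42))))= 2028717385 / 511462952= 3.97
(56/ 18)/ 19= 28/ 171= 0.16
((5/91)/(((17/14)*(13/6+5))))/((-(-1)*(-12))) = -5/9503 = -0.00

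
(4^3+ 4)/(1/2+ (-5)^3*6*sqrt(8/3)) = -136000*sqrt(6)/5999999 - 136/5999999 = -0.06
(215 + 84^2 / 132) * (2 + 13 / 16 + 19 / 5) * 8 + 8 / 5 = 1562313 / 110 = 14202.85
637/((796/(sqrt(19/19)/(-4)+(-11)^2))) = 307671/3184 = 96.63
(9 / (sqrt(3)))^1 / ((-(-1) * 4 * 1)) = 3 * sqrt(3) / 4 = 1.30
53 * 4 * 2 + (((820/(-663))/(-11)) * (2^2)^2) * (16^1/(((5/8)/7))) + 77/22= 10937723/14586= 749.88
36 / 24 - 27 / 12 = -3 / 4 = -0.75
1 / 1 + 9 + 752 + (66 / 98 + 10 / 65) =485921 / 637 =762.83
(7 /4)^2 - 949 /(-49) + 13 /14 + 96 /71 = 1375487 /55664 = 24.71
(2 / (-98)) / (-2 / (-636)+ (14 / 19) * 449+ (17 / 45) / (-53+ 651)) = -13549185 / 219651910793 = -0.00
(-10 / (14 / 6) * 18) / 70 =-1.10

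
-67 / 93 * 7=-469 / 93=-5.04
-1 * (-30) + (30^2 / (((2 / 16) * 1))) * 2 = 14430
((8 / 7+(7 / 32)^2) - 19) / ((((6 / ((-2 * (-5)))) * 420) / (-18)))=127657 / 100352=1.27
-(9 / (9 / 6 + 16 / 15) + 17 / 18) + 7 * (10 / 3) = 26171 / 1386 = 18.88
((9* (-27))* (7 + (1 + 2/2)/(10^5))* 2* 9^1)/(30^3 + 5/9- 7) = -6889069683/6073550000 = -1.13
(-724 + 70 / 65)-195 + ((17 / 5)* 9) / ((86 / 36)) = -905.11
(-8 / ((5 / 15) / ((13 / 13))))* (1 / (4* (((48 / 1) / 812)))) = -203 / 2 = -101.50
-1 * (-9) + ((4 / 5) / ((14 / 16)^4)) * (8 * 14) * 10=527375 / 343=1537.54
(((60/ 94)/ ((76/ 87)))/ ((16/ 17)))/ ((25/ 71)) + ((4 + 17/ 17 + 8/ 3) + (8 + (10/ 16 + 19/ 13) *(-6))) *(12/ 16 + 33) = 201403701/ 1857440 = 108.43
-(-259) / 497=37 / 71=0.52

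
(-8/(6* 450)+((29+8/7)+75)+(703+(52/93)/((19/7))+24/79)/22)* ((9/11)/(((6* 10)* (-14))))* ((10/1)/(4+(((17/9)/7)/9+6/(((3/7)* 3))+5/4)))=-5969014458993/44454491308150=-0.13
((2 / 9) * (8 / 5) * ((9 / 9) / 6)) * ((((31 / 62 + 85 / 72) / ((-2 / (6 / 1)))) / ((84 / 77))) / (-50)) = 1331 / 243000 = 0.01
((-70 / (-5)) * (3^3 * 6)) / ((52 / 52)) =2268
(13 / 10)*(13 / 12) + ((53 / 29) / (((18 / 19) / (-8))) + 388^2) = 1571532943 / 10440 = 150529.98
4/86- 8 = -342/43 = -7.95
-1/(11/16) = -16/11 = -1.45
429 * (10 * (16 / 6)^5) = 46858240 / 81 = 578496.79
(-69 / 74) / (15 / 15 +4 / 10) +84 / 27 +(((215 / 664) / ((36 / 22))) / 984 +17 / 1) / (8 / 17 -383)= 6793277499487 / 2829770149248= 2.40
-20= -20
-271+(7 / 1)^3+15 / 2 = 159 / 2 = 79.50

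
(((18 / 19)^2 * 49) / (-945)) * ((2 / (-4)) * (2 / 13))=0.00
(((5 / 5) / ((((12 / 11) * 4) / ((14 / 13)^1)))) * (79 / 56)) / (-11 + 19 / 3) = -869 / 11648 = -0.07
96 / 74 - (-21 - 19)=1528 / 37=41.30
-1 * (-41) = 41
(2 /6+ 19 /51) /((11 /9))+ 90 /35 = 4122 /1309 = 3.15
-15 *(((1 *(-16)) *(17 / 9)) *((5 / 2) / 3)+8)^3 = 499486720 / 6561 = 76129.66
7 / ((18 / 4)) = 14 / 9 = 1.56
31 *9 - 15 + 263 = 527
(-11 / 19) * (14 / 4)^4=-26411 / 304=-86.88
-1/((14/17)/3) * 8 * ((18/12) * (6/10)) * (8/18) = -408/35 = -11.66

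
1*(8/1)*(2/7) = 16/7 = 2.29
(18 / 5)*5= 18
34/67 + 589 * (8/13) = 316146/871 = 362.97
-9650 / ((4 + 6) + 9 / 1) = -9650 / 19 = -507.89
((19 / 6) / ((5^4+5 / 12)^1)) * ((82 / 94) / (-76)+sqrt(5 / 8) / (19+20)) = -41 / 705470+sqrt(10) / 30810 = 0.00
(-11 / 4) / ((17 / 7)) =-77 / 68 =-1.13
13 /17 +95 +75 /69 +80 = 69149 /391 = 176.85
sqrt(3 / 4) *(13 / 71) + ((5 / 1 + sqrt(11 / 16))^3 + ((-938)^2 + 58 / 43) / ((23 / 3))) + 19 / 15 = 114961.93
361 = 361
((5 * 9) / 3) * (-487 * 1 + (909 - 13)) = 6135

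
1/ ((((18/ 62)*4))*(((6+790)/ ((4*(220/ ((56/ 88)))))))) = 18755/ 12537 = 1.50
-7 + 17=10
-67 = -67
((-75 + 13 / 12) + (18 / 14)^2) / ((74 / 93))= -1317221 / 14504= -90.82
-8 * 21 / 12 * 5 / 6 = -35 / 3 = -11.67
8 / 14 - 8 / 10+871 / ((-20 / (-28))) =42671 / 35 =1219.17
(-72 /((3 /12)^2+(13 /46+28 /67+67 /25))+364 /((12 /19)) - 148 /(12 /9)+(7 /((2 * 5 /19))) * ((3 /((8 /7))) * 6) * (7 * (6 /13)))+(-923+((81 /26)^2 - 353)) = -780674529572 /5379972195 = -145.11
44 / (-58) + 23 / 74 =-961 / 2146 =-0.45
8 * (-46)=-368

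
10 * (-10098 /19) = -5314.74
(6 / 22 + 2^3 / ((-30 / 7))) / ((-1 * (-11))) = -263 / 1815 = -0.14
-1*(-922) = 922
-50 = -50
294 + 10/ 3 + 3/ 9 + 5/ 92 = 82171/ 276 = 297.72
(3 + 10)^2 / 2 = 84.50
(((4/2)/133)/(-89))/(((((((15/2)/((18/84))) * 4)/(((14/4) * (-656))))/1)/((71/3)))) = 11644/177555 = 0.07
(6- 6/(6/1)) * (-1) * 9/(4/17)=-765/4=-191.25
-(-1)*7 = 7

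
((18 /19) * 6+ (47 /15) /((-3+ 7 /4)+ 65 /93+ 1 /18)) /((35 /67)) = -2249592 /1838725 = -1.22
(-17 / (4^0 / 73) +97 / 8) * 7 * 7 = -481719 / 8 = -60214.88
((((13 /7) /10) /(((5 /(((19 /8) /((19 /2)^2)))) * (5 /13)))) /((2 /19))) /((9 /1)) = 0.00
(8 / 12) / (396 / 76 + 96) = 38 / 5769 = 0.01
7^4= 2401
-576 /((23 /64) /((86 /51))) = -1056768 /391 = -2702.73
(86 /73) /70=43 /2555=0.02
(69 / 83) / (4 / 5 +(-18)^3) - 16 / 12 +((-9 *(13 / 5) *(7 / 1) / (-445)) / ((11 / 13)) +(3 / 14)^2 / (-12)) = -31423229135797 / 34826197652400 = -0.90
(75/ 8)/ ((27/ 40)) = 125/ 9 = 13.89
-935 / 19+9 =-764 / 19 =-40.21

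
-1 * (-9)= 9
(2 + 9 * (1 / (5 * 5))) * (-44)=-103.84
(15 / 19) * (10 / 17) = 150 / 323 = 0.46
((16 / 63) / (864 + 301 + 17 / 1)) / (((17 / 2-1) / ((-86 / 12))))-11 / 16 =-18435839 / 26807760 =-0.69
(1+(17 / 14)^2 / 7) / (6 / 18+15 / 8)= 9966 / 18179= 0.55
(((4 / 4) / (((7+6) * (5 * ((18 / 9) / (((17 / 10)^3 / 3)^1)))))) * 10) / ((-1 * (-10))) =4913 / 390000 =0.01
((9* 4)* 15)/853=540/853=0.63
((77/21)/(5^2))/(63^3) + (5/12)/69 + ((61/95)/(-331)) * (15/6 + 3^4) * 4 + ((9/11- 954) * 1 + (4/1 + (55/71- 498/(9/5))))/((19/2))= -1098242900881232807/8474290892228700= -129.60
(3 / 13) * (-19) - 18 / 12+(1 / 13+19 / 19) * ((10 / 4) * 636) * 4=177927 / 26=6843.35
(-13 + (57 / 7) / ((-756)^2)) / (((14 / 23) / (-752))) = 18740835413 / 1166886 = 16060.55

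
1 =1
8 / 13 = 0.62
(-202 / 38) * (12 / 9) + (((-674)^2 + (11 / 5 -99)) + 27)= 129446747 / 285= 454199.11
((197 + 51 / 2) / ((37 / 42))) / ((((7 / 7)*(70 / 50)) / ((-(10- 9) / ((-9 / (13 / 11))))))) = 28925 / 1221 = 23.69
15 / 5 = 3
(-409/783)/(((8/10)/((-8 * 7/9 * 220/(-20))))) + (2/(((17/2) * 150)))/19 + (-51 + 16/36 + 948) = 48525594773/56904525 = 852.75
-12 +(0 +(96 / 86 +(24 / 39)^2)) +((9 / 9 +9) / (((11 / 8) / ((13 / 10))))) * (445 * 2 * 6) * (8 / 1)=32285569220 / 79937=403887.68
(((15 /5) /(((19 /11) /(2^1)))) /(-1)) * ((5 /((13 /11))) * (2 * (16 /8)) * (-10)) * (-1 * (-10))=1452000 /247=5878.54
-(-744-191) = 935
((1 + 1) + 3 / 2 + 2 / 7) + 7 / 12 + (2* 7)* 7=8599 / 84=102.37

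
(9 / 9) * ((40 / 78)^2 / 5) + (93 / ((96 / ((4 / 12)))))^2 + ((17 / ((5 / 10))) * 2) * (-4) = -141132253 / 519168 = -271.84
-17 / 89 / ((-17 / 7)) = 0.08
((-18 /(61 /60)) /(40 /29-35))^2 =4359744 /15721225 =0.28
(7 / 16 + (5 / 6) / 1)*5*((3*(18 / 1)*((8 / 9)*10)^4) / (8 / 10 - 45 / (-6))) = 15616000000 / 60507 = 258085.84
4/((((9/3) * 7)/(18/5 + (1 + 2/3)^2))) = 164/135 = 1.21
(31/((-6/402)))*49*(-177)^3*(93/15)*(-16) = -279920079062064/5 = -55984015812412.80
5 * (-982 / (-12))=409.17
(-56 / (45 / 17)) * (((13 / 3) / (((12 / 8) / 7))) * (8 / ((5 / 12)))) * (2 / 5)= -11088896 / 3375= -3285.60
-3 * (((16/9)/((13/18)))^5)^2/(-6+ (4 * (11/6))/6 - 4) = 30399297484750848/10890820856071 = 2791.28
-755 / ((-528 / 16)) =755 / 33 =22.88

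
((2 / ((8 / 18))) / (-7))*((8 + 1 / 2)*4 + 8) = -27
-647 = -647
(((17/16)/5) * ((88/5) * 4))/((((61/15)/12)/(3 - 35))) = -430848/305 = -1412.62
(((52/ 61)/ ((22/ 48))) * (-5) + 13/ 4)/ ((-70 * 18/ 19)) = 308503/ 3381840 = 0.09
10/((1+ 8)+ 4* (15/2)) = 10/39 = 0.26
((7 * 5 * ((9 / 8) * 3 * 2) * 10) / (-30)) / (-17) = 315 / 68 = 4.63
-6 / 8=-3 / 4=-0.75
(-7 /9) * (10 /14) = -5 /9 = -0.56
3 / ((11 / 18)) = 54 / 11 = 4.91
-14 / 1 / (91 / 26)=-4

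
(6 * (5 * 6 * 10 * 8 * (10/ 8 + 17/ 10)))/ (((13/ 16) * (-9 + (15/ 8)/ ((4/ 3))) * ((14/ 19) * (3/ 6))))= -45916160/ 2457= -18687.90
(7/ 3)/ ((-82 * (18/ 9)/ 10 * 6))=-35/ 1476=-0.02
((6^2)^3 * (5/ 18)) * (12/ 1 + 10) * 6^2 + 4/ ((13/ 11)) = 133436204/ 13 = 10264323.38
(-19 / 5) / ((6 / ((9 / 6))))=-19 / 20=-0.95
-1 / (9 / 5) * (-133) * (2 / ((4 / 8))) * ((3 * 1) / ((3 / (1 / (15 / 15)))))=2660 / 9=295.56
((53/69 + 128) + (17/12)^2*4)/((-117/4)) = -4.68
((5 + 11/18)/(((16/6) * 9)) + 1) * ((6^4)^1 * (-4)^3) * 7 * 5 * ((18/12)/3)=-1790880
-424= -424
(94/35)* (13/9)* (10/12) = 3.23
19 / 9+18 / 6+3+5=118 / 9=13.11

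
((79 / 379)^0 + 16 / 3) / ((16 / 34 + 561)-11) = 323 / 28074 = 0.01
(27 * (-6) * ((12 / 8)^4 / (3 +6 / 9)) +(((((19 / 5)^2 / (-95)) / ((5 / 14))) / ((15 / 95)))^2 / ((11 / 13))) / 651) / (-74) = 6435038864623 / 2129118750000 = 3.02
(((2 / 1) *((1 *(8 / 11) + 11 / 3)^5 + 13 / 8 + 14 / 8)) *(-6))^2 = 264026798367651234733321 / 680701771228644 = 387874410.69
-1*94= -94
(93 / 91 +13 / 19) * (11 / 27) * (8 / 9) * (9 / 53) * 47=12201200 / 2474199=4.93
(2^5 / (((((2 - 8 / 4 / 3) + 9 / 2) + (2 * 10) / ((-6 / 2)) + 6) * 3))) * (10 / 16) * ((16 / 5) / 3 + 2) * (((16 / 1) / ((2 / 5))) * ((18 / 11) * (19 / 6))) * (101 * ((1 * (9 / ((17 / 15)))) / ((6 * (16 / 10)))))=397233000 / 5797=68523.89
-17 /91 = -0.19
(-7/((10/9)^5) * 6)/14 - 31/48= -2.42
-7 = -7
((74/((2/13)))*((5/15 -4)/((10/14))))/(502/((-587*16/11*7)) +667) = -1217480264/328842945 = -3.70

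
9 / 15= 3 / 5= 0.60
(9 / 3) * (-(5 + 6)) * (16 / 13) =-528 / 13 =-40.62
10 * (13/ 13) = 10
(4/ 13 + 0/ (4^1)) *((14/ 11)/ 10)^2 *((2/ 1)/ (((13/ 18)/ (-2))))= -14112/ 511225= -0.03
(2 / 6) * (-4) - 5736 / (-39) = 5684 / 39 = 145.74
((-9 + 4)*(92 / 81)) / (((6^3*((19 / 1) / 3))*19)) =-115 / 526338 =-0.00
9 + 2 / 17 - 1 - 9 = -0.88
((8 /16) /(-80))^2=1 /25600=0.00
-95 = -95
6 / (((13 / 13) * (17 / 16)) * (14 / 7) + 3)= 48 / 41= 1.17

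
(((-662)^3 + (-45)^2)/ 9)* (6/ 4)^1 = -290115503/ 6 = -48352583.83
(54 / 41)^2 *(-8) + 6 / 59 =-1366266 / 99179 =-13.78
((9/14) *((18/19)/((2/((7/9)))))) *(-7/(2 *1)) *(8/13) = -0.51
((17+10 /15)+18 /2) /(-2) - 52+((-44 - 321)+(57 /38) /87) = -74875 /174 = -430.32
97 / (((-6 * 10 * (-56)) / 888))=3589 / 140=25.64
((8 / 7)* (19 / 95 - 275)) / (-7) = 10992 / 245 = 44.87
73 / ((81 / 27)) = 73 / 3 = 24.33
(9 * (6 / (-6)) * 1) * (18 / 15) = -54 / 5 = -10.80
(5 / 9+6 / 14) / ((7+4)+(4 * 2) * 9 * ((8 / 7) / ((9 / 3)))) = 62 / 2421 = 0.03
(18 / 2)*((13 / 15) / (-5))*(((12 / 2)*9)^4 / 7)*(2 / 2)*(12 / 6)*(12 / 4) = -1989715104 / 175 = -11369800.59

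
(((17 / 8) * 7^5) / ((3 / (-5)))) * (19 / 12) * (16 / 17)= -1596665 / 18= -88703.61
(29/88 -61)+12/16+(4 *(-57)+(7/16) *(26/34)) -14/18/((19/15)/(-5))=-48522449/170544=-284.52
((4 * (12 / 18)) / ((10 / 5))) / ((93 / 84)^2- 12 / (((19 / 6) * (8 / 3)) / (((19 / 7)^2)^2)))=-153664 / 8747997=-0.02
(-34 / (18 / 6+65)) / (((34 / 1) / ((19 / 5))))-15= -5119 / 340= -15.06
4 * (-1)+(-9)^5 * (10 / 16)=-295277 / 8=-36909.62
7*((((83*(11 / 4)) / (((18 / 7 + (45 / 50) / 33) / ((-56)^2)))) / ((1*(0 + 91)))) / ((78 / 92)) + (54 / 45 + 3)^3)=140649414143 / 5513625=25509.43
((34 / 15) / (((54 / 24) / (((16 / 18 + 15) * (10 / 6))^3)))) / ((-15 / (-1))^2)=397692152 / 4782969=83.15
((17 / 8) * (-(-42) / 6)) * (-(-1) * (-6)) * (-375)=133875 / 4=33468.75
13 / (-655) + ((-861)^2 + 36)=485588822 / 655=741356.98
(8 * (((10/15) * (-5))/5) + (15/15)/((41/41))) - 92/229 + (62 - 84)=-18367/687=-26.74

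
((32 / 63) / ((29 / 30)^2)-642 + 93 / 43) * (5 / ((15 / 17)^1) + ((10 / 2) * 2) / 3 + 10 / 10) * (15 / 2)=-12137357325 / 253141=-47947.02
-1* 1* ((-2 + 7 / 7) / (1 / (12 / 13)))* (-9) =-108 / 13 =-8.31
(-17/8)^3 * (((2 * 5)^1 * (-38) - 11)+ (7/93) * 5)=22309933/5952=3748.31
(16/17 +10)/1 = 186/17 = 10.94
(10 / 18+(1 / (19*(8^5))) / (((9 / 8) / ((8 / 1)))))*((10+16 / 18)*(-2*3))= -2383409 / 65664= -36.30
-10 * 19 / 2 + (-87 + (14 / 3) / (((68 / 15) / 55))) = -4263 / 34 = -125.38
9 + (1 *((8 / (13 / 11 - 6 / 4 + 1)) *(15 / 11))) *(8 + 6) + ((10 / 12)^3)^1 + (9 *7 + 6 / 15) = 320737 / 1080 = 296.98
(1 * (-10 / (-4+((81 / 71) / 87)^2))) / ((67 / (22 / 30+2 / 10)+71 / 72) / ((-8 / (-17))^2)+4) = 273497398272 / 36385653596203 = 0.01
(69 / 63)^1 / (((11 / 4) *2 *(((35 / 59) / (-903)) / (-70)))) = 233404 / 11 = 21218.55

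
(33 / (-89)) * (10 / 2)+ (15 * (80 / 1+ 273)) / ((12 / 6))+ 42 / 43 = 20257251 / 7654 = 2646.62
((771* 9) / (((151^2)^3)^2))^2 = 48149721 / 19744527036368077698033828496963106435582783749713601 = 0.00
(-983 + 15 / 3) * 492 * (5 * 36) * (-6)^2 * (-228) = 710908669440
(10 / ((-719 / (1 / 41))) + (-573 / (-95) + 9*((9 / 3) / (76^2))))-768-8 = -655511634687 / 851353520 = -769.96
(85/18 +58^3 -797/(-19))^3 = 297332145508266430809625/40001688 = 7432989965530115.40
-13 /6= -2.17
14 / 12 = 7 / 6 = 1.17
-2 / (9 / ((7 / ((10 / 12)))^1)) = -28 / 15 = -1.87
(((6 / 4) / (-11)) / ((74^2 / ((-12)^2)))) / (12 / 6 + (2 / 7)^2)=-441 / 256003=-0.00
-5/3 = -1.67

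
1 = 1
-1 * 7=-7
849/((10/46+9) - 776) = -19527/17636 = -1.11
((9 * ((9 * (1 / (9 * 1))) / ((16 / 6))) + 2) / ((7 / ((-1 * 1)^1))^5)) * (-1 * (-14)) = -43 / 9604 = -0.00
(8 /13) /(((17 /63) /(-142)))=-71568 /221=-323.84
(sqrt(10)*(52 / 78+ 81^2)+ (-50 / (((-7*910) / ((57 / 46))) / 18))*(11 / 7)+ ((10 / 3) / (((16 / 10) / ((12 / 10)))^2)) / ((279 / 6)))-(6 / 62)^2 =120662743 / 394229108+ 19685*sqrt(10) / 3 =20750.12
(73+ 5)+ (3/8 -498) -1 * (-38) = -3053/8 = -381.62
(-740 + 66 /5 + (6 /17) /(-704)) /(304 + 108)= -21745871 /12327040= -1.76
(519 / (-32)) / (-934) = 519 / 29888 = 0.02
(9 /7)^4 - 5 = -5444 /2401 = -2.27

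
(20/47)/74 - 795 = -1382495/1739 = -794.99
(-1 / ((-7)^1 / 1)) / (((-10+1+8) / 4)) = -4 / 7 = -0.57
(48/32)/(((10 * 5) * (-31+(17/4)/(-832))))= -832/859875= -0.00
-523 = -523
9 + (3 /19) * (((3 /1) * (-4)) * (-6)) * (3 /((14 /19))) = 387 /7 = 55.29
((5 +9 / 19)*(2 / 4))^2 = 2704 / 361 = 7.49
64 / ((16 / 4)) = 16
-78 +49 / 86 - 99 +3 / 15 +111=-65.23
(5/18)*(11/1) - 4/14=349/126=2.77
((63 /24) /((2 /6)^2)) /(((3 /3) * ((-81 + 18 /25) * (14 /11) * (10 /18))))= -1485 /3568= -0.42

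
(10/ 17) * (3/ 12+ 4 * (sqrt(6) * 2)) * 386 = 965/ 17+ 30880 * sqrt(6)/ 17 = 4506.19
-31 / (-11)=31 / 11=2.82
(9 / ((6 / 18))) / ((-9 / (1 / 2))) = -3 / 2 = -1.50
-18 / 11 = -1.64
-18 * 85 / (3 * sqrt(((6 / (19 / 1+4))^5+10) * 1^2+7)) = -123.69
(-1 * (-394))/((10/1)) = 197/5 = 39.40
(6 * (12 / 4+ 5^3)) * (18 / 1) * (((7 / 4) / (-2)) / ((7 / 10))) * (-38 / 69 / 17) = 218880 / 391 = 559.80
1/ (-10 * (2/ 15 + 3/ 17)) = -51/ 158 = -0.32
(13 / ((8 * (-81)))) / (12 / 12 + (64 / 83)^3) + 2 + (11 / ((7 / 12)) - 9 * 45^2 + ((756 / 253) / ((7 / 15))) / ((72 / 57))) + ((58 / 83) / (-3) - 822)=-215846195476305421 / 11347592660712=-19021.32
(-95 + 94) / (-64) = 1 / 64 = 0.02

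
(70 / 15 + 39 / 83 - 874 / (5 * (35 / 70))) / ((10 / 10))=-428857 / 1245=-344.46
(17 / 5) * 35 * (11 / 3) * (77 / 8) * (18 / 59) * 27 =8164233 / 236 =34594.21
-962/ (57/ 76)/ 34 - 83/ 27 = -40.80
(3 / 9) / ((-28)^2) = 1 / 2352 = 0.00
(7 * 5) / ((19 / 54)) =1890 / 19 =99.47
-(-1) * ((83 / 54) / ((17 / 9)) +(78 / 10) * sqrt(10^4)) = 79643 / 102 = 780.81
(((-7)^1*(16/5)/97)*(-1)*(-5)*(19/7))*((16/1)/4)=-1216/97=-12.54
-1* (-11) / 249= 11 / 249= 0.04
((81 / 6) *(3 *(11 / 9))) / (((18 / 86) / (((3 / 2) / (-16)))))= -1419 / 64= -22.17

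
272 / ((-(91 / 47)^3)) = -28239856 / 753571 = -37.47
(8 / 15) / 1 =8 / 15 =0.53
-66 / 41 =-1.61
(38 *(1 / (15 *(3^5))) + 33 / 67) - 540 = -131753269 / 244215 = -539.50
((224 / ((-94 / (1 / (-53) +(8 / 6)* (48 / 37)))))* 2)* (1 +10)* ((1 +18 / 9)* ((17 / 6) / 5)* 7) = -98373968 / 92167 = -1067.34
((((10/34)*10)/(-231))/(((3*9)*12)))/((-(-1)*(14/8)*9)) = -50/20039481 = -0.00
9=9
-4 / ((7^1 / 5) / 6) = -120 / 7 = -17.14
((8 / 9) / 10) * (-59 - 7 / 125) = -29528 / 5625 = -5.25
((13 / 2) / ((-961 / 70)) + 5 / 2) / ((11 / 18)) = 35055 / 10571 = 3.32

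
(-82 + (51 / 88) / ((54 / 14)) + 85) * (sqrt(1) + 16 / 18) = 42415 / 7128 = 5.95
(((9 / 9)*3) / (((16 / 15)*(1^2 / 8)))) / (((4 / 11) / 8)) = 495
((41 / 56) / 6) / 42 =41 / 14112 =0.00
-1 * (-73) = 73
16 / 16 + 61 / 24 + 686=16549 / 24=689.54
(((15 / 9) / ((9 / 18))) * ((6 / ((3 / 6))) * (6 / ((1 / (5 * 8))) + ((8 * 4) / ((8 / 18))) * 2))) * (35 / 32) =16800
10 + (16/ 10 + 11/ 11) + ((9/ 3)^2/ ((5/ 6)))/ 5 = 369/ 25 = 14.76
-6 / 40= -3 / 20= -0.15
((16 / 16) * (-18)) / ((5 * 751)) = -18 / 3755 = -0.00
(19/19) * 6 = 6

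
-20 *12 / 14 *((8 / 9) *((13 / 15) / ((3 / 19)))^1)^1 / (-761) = 15808 / 143829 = 0.11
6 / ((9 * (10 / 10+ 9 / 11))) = 11 / 30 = 0.37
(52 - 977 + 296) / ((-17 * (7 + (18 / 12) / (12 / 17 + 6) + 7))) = 2812 / 1081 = 2.60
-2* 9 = -18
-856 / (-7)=856 / 7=122.29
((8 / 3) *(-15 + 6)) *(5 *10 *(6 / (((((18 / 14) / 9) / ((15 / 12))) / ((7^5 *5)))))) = -5294205000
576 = 576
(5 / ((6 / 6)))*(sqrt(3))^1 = 5*sqrt(3) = 8.66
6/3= 2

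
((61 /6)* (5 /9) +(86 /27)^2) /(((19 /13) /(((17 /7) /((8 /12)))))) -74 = -4477457 /129276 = -34.63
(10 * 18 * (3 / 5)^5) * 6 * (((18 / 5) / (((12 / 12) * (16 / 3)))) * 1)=177147 / 3125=56.69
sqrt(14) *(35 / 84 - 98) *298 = -174479 *sqrt(14) / 6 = -108806.77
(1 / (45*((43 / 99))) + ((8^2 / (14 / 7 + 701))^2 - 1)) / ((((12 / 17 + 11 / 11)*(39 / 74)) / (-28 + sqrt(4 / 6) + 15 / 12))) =90893607362 / 3247954905 - 3397891864*sqrt(6) / 9743864715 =27.13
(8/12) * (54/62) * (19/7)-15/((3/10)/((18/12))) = -15933/217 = -73.42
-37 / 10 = -3.70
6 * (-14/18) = -14/3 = -4.67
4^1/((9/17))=68/9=7.56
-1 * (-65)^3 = 274625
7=7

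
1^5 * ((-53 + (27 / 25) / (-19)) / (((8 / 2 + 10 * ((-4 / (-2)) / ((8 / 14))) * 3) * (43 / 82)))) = -2066564 / 2226325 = -0.93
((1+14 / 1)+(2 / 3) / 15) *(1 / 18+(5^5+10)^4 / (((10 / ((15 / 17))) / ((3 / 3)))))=882820923783392942 / 6885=128223808828379.51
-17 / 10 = -1.70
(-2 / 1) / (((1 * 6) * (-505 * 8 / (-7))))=-7 / 12120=-0.00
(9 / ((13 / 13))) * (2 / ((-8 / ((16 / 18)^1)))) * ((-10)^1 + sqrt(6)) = 20 - 2 * sqrt(6) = 15.10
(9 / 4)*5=45 / 4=11.25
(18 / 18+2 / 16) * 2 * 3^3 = 60.75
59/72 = 0.82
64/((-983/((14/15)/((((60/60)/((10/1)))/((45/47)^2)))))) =-1209600/2171447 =-0.56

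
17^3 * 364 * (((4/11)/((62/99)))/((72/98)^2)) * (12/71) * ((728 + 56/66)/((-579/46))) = -2375304759881872/126163521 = -18827191.42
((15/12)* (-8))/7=-10/7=-1.43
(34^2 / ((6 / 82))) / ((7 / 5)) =236980 / 21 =11284.76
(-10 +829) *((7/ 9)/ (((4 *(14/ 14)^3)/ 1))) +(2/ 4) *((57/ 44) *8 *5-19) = 7729/ 44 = 175.66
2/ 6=1/ 3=0.33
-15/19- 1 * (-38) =37.21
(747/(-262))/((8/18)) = -6723/1048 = -6.42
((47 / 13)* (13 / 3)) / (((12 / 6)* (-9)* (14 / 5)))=-235 / 756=-0.31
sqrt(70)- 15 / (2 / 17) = -119.13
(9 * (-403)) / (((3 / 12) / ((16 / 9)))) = -25792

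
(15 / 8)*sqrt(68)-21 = -21 + 15*sqrt(17) / 4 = -5.54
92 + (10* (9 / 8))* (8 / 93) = 2882 / 31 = 92.97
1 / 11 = 0.09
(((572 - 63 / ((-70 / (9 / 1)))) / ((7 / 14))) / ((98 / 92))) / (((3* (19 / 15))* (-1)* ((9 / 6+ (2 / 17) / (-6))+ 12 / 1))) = -27218292 / 1280125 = -21.26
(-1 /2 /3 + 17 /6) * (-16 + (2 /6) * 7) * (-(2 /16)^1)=41 /9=4.56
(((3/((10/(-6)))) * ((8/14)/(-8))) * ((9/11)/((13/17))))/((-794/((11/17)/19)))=-0.00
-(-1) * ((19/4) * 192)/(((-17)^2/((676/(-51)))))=-205504/4913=-41.83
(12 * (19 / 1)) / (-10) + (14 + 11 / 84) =-3641 / 420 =-8.67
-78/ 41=-1.90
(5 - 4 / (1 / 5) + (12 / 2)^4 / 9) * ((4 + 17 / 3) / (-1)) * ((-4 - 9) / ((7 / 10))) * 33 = 5349630 / 7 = 764232.86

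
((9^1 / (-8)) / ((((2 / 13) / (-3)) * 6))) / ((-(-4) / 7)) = 819 / 128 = 6.40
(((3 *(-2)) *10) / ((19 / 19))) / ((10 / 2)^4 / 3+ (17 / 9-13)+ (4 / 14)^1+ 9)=-0.29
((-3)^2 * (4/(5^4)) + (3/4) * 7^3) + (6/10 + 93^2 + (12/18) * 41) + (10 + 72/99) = 737959877/82500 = 8944.97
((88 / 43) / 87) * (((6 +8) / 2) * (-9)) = -1848 / 1247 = -1.48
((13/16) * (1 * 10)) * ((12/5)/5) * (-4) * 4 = -312/5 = -62.40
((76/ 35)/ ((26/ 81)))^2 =45.76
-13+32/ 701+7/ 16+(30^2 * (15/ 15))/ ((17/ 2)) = 17802187/ 190672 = 93.37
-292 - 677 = -969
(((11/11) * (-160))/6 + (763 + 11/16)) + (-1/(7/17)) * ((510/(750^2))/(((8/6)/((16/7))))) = 737.02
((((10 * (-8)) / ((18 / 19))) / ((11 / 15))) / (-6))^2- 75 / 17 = 60634925 / 166617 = 363.92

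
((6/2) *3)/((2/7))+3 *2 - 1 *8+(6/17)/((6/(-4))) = 29.26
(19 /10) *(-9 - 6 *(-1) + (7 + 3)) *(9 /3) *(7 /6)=931 /20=46.55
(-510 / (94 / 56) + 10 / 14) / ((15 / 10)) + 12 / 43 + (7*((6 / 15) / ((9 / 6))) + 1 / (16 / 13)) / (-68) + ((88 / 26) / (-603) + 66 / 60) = -121105594538941 / 603286931520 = -200.74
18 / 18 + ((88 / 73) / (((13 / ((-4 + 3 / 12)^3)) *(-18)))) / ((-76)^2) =87706909 / 87702784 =1.00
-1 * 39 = -39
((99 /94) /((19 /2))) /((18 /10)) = 55 /893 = 0.06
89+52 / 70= 3141 / 35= 89.74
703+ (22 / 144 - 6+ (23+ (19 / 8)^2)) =418057 / 576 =725.79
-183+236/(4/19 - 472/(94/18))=-3736660/20131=-185.62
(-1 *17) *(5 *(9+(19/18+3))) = -19975/18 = -1109.72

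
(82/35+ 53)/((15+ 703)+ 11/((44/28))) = 1937/25375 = 0.08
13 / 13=1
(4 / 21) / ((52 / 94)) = 94 / 273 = 0.34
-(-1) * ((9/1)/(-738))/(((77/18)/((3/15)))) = -9/15785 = -0.00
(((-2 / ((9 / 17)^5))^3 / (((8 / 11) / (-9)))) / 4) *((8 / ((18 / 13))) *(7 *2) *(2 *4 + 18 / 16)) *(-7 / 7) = -209165839642976769441889 / 823564528378596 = -253976261.04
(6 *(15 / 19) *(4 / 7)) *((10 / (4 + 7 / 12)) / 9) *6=5760 / 1463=3.94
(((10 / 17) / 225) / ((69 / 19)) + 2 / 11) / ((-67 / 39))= -0.11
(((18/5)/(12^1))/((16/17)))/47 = 51/7520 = 0.01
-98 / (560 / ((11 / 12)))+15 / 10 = 643 / 480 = 1.34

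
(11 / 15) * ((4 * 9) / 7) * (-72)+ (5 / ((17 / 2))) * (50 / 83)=-13392644 / 49385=-271.19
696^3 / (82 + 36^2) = 168576768 / 689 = 244668.75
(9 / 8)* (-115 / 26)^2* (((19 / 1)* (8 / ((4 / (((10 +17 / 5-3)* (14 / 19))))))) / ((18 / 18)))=166635 / 26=6409.04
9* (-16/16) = -9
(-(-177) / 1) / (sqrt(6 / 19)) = 59 *sqrt(114) / 2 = 314.97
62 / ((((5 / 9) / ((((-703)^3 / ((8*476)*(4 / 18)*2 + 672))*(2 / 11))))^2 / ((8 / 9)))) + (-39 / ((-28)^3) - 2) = 211578727928369464483 / 1660120000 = 127447851919.36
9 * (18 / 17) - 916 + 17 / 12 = -184631 / 204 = -905.05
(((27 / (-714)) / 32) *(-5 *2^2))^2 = 2025 / 3625216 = 0.00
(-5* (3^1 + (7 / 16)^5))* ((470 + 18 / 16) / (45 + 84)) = -59597972075 / 1082130432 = -55.07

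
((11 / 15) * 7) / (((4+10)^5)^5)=11 / 96425991012532228102532628480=0.00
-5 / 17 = -0.29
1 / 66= 0.02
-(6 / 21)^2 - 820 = -40184 / 49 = -820.08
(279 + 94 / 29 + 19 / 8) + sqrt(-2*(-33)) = sqrt(66) + 66031 / 232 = 292.74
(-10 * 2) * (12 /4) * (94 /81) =-1880 /27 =-69.63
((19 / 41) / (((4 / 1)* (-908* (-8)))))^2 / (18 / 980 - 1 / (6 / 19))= -265335 / 3283996773351424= -0.00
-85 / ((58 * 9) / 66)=-935 / 87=-10.75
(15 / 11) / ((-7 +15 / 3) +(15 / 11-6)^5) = -219615 / 345347353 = -0.00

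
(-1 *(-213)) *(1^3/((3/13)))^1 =923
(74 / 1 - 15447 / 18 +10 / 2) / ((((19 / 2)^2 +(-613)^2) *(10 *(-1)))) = 935 / 4510311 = 0.00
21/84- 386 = -1543/4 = -385.75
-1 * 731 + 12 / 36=-2192 / 3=-730.67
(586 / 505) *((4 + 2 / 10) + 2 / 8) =26077 / 5050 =5.16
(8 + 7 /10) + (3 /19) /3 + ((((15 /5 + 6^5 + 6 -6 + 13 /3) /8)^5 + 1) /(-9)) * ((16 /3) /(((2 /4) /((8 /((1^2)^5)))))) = -20606681160890285020279 /2493180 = -8265219984473758.42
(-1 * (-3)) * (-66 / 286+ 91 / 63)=142 / 39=3.64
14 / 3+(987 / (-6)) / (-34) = 9.50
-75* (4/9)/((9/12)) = -400/9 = -44.44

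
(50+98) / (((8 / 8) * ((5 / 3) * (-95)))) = -444 / 475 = -0.93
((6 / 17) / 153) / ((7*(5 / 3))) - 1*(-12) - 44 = -323678 / 10115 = -32.00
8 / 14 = 4 / 7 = 0.57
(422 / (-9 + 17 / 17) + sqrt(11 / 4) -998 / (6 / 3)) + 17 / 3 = -6553 / 12 + sqrt(11) / 2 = -544.43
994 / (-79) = -994 / 79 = -12.58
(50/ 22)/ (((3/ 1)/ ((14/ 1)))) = 350/ 33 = 10.61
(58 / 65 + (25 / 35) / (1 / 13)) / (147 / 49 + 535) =4631 / 244790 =0.02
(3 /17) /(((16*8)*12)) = 1 /8704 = 0.00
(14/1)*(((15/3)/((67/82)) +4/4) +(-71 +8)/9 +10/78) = 9058/2613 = 3.47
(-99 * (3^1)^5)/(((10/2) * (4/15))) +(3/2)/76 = -2742495/152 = -18042.73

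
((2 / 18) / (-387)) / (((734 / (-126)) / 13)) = 0.00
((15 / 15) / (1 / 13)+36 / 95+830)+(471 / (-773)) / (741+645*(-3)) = 24649561049 / 29227130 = 843.38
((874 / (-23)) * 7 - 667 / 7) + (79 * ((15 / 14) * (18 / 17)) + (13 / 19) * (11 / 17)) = -613231 / 2261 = -271.22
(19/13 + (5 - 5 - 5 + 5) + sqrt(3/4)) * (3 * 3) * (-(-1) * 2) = 9 * sqrt(3) + 342/13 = 41.90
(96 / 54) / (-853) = -16 / 7677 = -0.00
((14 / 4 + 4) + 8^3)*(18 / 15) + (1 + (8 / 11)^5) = 624.60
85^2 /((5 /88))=127160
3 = 3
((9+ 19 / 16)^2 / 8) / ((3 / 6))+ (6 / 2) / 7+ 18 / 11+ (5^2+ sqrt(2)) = sqrt(2)+ 4179829 / 78848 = 54.43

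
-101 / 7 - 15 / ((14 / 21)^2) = -1349 / 28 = -48.18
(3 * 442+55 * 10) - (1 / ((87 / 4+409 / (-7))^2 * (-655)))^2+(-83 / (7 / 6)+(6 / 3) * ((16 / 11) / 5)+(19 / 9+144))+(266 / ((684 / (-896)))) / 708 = 114219705844371716236883269 / 58542447527179432341525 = 1951.06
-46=-46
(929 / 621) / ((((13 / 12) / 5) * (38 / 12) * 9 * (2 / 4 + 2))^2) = 237824 / 37886589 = 0.01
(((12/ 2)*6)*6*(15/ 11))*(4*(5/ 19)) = 64800/ 209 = 310.05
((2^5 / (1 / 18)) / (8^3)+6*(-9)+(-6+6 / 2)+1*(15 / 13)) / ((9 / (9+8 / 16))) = -36043 / 624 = -57.76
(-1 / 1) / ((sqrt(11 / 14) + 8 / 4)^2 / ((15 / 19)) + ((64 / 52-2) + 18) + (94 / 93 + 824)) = -405050006998 / 343595678016495 + 172803176* sqrt(154) / 343595678016495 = -0.00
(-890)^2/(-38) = -20844.74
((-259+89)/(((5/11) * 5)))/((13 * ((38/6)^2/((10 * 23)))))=-154836/4693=-32.99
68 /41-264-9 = -11125 /41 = -271.34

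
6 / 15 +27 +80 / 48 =436 / 15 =29.07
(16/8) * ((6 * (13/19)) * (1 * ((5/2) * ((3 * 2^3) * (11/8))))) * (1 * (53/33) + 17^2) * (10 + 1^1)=41141100/19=2165321.05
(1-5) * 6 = -24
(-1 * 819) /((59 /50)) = -40950 /59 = -694.07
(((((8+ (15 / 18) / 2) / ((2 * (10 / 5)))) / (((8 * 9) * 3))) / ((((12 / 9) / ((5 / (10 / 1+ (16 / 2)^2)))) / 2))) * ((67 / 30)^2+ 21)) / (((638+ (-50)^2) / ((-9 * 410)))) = -96853849 / 3210098688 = -0.03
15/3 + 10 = 15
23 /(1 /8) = 184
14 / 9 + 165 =1499 / 9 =166.56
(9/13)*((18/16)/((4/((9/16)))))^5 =31381059609/457396837154816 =0.00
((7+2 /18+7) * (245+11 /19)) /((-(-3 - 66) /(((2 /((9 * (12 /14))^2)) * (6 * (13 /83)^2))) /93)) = 152122317802 /6583948191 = 23.11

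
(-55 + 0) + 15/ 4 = -205/ 4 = -51.25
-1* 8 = -8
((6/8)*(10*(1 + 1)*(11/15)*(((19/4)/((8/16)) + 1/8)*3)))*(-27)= -68607/8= -8575.88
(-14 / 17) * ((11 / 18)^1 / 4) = -0.13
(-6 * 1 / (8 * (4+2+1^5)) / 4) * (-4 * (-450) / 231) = -0.21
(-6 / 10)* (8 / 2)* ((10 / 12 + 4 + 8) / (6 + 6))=-77 / 30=-2.57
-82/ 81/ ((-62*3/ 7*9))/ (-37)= -287/ 2508489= -0.00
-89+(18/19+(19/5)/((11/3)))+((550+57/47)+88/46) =526538313/1129645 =466.11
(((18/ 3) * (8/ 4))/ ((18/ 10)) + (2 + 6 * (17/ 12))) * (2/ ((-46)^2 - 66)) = 0.02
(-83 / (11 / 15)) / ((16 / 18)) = -11205 / 88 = -127.33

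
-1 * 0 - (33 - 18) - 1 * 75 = -90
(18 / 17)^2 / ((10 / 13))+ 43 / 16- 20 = -366569 / 23120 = -15.86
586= 586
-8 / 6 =-4 / 3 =-1.33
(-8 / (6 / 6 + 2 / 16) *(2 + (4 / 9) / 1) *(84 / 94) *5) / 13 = -98560 / 16497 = -5.97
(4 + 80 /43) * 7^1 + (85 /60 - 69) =-13705 /516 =-26.56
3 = 3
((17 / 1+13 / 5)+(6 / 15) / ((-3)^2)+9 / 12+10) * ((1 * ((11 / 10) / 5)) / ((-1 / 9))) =-60181 / 1000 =-60.18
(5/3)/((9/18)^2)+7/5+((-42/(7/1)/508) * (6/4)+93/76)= 335623/36195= 9.27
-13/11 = -1.18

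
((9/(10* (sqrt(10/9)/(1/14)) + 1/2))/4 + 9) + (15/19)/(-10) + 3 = 3780* sqrt(10)/783991 + 177573192/14895829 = 11.94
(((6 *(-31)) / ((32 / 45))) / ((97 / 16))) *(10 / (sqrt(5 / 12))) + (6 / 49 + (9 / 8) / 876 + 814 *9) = 6657.73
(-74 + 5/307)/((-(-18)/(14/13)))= -52997/11973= -4.43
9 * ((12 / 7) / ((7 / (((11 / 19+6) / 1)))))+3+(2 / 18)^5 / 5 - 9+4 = 3436062241 / 274873095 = 12.50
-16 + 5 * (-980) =-4916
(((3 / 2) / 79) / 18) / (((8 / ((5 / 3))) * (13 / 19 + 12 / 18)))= 95 / 583968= 0.00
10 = 10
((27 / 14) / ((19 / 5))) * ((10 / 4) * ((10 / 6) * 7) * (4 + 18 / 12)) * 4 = 12375 / 38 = 325.66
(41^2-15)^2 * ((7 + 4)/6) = 15265558/3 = 5088519.33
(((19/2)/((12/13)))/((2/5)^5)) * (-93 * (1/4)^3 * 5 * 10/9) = -598203125/73728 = -8113.65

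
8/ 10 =4/ 5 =0.80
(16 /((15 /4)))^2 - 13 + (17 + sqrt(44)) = 2*sqrt(11) + 4996 /225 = 28.84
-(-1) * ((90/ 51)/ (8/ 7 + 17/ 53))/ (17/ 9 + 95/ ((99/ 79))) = 61215/ 3944714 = 0.02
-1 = -1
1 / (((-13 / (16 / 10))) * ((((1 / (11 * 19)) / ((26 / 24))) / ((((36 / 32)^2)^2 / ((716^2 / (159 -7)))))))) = -8684577 / 656199680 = -0.01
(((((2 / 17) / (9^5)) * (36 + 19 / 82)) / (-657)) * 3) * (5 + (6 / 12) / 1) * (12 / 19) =-0.00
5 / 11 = 0.45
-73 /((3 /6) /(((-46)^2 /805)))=-13432 /35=-383.77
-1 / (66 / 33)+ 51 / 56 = 23 / 56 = 0.41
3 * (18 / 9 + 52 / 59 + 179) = 32193 / 59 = 545.64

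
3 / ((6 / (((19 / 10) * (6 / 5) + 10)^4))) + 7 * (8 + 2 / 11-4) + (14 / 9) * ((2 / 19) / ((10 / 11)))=16751967870881 / 1469531250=11399.53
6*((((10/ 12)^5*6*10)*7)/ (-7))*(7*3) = -109375/ 36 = -3038.19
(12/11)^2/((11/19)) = 2736/1331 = 2.06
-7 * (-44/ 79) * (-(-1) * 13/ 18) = 2002/ 711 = 2.82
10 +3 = 13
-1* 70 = -70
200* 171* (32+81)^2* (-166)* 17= -1232366835600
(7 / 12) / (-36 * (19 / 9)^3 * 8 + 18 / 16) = -378 / 1755175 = -0.00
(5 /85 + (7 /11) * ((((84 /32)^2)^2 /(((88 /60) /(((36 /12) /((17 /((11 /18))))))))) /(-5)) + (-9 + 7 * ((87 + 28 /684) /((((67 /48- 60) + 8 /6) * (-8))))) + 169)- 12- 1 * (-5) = 4347362885773 /28239839232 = 153.94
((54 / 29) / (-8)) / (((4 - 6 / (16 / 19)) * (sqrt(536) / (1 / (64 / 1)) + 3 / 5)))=0.00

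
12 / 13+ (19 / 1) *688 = 169948 / 13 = 13072.92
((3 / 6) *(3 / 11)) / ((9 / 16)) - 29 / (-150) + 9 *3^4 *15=18043469 / 1650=10935.44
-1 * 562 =-562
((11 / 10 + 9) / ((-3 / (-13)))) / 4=1313 / 120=10.94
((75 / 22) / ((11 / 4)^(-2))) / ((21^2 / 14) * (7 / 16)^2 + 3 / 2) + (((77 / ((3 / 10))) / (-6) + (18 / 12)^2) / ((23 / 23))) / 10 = -58163 / 92520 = -0.63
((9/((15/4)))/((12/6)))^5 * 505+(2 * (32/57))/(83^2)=308395990048/245420625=1256.60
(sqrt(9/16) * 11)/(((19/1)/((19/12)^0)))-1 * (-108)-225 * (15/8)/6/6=58803/608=96.72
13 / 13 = 1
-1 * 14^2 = -196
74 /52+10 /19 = 963 /494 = 1.95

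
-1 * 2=-2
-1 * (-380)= 380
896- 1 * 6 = 890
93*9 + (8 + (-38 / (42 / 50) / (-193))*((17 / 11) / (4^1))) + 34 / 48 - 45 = 95205379 / 118888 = 800.80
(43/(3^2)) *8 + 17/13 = 4625/117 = 39.53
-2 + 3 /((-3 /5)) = -7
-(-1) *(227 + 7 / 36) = 8179 / 36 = 227.19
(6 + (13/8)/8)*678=134583/32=4205.72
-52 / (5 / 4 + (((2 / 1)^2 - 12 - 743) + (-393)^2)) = -208 / 614797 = -0.00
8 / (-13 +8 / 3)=-24 / 31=-0.77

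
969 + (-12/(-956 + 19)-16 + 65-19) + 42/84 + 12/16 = 3748985/3748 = 1000.26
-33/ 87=-11/ 29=-0.38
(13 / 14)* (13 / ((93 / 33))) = 4.28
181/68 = 2.66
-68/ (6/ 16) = -544/ 3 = -181.33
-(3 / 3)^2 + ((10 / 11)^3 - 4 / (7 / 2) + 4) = 24303 / 9317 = 2.61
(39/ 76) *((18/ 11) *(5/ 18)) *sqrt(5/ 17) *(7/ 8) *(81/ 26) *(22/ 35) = 243 *sqrt(85)/ 10336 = 0.22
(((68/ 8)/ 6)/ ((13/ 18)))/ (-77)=-51/ 2002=-0.03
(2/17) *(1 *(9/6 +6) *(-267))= -4005/17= -235.59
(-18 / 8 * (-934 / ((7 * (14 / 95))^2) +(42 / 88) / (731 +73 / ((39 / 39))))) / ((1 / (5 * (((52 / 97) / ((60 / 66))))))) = 2907415718181 / 499331168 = 5822.62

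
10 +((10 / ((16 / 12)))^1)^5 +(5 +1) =759887 / 32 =23746.47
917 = 917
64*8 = 512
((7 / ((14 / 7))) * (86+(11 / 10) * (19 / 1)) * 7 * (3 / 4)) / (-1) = -157143 / 80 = -1964.29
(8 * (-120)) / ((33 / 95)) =-30400 / 11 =-2763.64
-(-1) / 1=1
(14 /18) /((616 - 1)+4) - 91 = -506954 /5571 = -91.00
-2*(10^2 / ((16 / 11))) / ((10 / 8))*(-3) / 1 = 330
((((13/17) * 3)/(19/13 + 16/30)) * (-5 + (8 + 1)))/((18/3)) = 5070/6613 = 0.77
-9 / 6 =-3 / 2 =-1.50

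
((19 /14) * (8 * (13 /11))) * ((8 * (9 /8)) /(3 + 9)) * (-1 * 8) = -5928 /77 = -76.99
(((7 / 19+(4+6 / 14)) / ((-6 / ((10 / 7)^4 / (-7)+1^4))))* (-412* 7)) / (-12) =-74552533 / 957999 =-77.82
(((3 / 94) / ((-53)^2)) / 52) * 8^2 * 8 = 192 / 1716299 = 0.00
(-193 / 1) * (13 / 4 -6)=2123 / 4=530.75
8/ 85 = 0.09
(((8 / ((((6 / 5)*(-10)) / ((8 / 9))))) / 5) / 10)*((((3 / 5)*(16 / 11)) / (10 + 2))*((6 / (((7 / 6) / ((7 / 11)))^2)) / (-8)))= 32 / 166375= 0.00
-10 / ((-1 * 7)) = 10 / 7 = 1.43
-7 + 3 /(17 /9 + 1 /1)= -155 /26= -5.96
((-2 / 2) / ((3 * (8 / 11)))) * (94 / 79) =-517 / 948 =-0.55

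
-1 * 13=-13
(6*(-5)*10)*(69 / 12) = -1725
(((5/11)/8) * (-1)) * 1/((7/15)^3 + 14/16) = -16875/290059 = -0.06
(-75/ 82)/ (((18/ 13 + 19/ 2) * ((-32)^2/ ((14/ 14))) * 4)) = -975/ 47525888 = -0.00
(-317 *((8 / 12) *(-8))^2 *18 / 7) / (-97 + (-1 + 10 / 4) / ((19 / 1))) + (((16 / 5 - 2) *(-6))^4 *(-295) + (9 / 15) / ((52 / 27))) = -132810947240003 / 167576500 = -792539.21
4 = 4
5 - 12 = -7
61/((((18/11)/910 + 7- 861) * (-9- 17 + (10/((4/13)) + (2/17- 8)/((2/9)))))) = 2076074/842029417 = 0.00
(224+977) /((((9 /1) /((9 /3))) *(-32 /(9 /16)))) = -3603 /512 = -7.04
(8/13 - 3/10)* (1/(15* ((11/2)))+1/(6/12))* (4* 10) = 54448/2145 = 25.38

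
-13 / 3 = -4.33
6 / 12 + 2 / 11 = 15 / 22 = 0.68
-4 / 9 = -0.44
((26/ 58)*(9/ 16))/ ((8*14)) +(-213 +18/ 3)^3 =-8869743.00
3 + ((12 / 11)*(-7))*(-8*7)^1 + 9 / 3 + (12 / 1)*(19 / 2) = 547.64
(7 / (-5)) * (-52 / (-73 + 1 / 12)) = -624 / 625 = -1.00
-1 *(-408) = 408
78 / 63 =26 / 21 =1.24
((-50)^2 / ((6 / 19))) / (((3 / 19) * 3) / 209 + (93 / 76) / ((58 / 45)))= 21880210000 / 2630259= 8318.65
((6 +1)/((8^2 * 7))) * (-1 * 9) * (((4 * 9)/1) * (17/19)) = -1377/304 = -4.53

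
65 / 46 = 1.41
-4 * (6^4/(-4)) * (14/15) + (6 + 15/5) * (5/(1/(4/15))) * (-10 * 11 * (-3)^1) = 25848/5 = 5169.60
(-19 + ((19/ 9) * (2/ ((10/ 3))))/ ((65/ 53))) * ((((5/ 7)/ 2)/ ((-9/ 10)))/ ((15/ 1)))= 17518/ 36855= 0.48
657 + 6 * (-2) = 645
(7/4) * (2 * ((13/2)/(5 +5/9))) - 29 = -4981/200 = -24.90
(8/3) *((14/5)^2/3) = 1568/225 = 6.97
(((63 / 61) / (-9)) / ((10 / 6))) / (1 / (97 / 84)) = -0.08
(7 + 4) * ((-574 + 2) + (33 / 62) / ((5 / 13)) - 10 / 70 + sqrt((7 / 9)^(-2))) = -13593327 / 2170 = -6264.21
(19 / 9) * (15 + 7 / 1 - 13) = 19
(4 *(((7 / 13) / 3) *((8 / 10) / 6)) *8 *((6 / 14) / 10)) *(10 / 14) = 32 / 1365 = 0.02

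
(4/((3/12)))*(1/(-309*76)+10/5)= 187868/5871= 32.00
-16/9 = -1.78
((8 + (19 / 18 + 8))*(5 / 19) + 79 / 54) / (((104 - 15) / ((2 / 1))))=6106 / 45657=0.13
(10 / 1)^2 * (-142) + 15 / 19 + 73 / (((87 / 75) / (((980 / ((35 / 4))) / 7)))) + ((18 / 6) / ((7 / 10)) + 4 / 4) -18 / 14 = -7266761 / 551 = -13188.31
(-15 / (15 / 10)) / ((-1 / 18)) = 180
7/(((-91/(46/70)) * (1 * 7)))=-23/3185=-0.01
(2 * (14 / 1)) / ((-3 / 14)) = -392 / 3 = -130.67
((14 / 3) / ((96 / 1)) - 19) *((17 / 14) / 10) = -46393 / 20160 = -2.30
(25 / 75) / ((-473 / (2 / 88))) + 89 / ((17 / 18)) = 100022455 / 1061412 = 94.24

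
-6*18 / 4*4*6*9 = -5832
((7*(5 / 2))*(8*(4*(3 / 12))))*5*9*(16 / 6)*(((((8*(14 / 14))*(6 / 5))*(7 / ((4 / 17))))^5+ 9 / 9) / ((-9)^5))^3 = -559815200675567522467977300.00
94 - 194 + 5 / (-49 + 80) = -3095 / 31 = -99.84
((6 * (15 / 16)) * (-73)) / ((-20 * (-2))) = -657 / 64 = -10.27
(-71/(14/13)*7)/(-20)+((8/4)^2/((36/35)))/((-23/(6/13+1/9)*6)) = 67015511/2906280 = 23.06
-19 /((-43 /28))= 532 /43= 12.37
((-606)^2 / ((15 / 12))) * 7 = 10282608 / 5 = 2056521.60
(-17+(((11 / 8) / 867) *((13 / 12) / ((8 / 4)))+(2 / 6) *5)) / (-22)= 2552305 / 3662208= 0.70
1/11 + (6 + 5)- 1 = 111/11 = 10.09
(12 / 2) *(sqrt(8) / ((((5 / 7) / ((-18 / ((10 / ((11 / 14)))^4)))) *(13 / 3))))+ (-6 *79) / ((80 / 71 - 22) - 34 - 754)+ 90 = 90.58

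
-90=-90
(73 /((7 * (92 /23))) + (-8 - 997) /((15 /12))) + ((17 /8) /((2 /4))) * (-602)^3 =-927211435.39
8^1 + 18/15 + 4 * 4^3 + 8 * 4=1486/5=297.20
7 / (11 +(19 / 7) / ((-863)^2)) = 36493681 / 57347232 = 0.64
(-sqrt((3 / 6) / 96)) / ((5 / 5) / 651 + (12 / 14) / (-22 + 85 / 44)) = 191611*sqrt(3) / 189352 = 1.75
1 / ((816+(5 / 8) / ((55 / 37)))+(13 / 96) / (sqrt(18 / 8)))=1584 / 1293353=0.00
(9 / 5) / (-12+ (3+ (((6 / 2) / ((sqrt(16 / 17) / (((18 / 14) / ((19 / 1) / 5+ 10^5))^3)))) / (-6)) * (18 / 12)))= -0.20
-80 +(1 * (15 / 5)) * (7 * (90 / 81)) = -170 / 3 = -56.67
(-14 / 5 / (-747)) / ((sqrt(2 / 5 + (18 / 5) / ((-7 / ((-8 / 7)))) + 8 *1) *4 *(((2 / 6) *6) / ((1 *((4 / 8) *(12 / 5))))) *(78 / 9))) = 49 *sqrt(11010) / 237595800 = 0.00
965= 965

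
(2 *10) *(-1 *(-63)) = 1260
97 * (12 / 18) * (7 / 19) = 1358 / 57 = 23.82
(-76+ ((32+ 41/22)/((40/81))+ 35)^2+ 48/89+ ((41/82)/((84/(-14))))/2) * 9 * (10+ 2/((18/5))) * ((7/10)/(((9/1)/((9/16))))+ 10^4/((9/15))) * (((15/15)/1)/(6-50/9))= 13391037656413575709/352878592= 37948002400.82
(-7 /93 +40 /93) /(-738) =-0.00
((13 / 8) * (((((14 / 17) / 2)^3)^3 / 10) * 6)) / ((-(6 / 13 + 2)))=-20459278749 / 151792481916160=-0.00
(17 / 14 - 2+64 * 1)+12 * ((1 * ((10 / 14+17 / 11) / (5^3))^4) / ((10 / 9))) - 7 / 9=48226314637308253697 / 772405686035156250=62.44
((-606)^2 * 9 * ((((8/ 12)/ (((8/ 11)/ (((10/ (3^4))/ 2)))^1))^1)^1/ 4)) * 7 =327282.08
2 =2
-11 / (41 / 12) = -132 / 41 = -3.22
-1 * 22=-22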